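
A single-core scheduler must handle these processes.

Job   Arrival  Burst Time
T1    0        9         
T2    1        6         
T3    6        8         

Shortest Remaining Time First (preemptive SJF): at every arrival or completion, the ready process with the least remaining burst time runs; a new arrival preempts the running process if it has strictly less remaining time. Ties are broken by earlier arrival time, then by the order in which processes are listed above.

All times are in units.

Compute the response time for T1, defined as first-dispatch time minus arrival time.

Timeline: | T1 0-1 | T2 1-7 | T1 7-15 | T3 15-23 |
Completion: T1=15  T2=7  T3=23
Turnaround (C−A): T1=15  T2=6  T3=17
Response(T1) = first start − arrival = 0 − 0 = 0

0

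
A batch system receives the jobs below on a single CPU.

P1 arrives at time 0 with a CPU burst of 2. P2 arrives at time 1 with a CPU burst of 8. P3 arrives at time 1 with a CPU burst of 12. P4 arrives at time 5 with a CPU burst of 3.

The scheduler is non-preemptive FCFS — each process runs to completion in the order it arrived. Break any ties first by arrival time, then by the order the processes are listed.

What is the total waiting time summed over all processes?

Gantt: | P1 0-2 | P2 2-10 | P3 10-22 | P4 22-25 |
Completion: P1=2  P2=10  P3=22  P4=25
Turnaround (C−A): P1=2  P2=9  P3=21  P4=20
Waiting = turnaround − burst: P1=0, P2=1, P3=9, P4=17
Total waiting = 0 + 1 + 9 + 17 = 27

27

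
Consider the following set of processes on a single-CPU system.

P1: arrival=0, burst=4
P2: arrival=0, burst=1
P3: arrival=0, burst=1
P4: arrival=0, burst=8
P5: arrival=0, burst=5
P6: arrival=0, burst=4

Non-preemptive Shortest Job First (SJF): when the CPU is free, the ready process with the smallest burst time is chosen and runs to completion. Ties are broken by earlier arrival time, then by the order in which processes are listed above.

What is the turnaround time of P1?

Gantt: | P2 0-1 | P3 1-2 | P1 2-6 | P6 6-10 | P5 10-15 | P4 15-23 |
Completion: P1=6  P2=1  P3=2  P4=23  P5=15  P6=10
Turnaround (C−A): P1=6  P2=1  P3=2  P4=23  P5=15  P6=10
Turnaround(P1) = completion − arrival = 6 − 0 = 6

6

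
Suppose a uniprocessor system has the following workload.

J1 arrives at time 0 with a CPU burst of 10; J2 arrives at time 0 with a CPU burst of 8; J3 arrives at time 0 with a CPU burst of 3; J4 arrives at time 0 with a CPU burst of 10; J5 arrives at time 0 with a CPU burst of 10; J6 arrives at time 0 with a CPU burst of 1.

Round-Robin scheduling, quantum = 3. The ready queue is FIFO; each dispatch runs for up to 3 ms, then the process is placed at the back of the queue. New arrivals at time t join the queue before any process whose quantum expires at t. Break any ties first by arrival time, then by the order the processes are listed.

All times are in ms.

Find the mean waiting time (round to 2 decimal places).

Timeline: | J1 0-3 | J2 3-6 | J3 6-9 | J4 9-12 | J5 12-15 | J6 15-16 | J1 16-19 | J2 19-22 | J4 22-25 | J5 25-28 | J1 28-31 | J2 31-33 | J4 33-36 | J5 36-39 | J1 39-40 | J4 40-41 | J5 41-42 |
Completion: J1=40  J2=33  J3=9  J4=41  J5=42  J6=16
Turnaround (C−A): J1=40  J2=33  J3=9  J4=41  J5=42  J6=16
Waiting times: J1=30, J2=25, J3=6, J4=31, J5=32, J6=15
Average waiting = (30+25+6+31+32+15) / 6 = 139/6 = 23.17

23.17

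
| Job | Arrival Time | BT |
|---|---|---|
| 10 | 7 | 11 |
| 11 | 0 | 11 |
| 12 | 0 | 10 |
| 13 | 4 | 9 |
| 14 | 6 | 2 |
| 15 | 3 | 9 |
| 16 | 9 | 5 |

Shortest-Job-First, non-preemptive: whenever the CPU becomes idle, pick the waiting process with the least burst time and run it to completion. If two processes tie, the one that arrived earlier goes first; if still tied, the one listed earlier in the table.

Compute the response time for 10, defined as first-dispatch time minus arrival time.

39

Schedule: | 12 0-10 | 14 10-12 | 16 12-17 | 15 17-26 | 13 26-35 | 11 35-46 | 10 46-57 |
Completion: 10=57  11=46  12=10  13=35  14=12  15=26  16=17
Response(10) = first start − arrival = 46 − 7 = 39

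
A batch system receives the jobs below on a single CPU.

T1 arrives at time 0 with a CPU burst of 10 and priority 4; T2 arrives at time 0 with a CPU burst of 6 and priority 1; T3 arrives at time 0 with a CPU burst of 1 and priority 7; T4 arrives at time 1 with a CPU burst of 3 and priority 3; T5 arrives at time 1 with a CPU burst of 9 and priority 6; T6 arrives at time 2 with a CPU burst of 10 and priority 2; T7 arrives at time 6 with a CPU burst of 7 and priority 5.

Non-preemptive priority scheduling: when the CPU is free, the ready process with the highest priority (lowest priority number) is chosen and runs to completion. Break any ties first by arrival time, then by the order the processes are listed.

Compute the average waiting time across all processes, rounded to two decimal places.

Schedule: | T2 0-6 | T6 6-16 | T4 16-19 | T1 19-29 | T7 29-36 | T5 36-45 | T3 45-46 |
Completion: T1=29  T2=6  T3=46  T4=19  T5=45  T6=16  T7=36
Turnaround (C−A): T1=29  T2=6  T3=46  T4=18  T5=44  T6=14  T7=30
Waiting times: T1=19, T2=0, T3=45, T4=15, T5=35, T6=4, T7=23
Average waiting = (19+0+45+15+35+4+23) / 7 = 141/7 = 20.14

20.14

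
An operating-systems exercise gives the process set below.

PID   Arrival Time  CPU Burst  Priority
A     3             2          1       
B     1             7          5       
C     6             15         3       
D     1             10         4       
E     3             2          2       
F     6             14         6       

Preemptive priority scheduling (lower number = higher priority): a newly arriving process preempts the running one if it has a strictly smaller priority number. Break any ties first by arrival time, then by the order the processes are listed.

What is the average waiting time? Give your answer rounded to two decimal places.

13.67

Schedule: | idle 0-1 | D 1-3 | A 3-5 | E 5-7 | C 7-22 | D 22-30 | B 30-37 | F 37-51 |
Completion: A=5  B=37  C=22  D=30  E=7  F=51
Turnaround (C−A): A=2  B=36  C=16  D=29  E=4  F=45
Waiting times: A=0, B=29, C=1, D=19, E=2, F=31
Average waiting = (0+29+1+19+2+31) / 6 = 82/6 = 13.67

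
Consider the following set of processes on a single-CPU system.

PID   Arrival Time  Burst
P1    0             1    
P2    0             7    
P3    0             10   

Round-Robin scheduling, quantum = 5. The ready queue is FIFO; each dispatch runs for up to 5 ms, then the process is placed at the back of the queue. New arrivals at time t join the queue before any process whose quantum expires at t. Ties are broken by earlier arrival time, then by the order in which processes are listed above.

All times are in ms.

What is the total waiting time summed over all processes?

Schedule: | P1 0-1 | P2 1-6 | P3 6-11 | P2 11-13 | P3 13-18 |
Completion: P1=1  P2=13  P3=18
Waiting = turnaround − burst: P1=0, P2=6, P3=8
Total waiting = 0 + 6 + 8 = 14

14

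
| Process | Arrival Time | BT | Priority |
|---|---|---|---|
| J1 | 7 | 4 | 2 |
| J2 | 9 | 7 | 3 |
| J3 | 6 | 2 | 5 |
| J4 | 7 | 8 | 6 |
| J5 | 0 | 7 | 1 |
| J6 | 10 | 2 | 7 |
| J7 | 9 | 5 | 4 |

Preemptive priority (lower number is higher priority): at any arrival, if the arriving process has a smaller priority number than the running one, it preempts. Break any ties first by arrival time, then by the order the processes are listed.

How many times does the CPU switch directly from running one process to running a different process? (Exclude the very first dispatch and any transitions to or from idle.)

Gantt: | J5 0-7 | J1 7-11 | J2 11-18 | J7 18-23 | J3 23-25 | J4 25-33 | J6 33-35 |
Completion: J1=11  J2=18  J3=25  J4=33  J5=7  J6=35  J7=23

6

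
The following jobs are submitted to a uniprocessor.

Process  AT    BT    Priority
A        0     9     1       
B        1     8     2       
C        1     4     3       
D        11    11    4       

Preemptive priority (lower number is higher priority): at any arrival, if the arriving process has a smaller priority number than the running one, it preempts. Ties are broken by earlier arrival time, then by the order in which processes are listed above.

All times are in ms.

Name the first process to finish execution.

Schedule: | A 0-9 | B 9-17 | C 17-21 | D 21-32 |
Completion: A=9  B=17  C=21  D=32
Finish order: A → B → C → D

A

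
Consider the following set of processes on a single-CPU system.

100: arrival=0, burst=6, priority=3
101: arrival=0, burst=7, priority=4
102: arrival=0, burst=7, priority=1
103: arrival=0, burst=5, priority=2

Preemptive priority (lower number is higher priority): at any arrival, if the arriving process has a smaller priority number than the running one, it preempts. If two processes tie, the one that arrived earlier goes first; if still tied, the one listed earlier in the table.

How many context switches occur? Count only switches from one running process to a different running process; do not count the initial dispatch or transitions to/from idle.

3

Schedule: | 102 0-7 | 103 7-12 | 100 12-18 | 101 18-25 |
Completion: 100=18  101=25  102=7  103=12
Turnaround (C−A): 100=18  101=25  102=7  103=12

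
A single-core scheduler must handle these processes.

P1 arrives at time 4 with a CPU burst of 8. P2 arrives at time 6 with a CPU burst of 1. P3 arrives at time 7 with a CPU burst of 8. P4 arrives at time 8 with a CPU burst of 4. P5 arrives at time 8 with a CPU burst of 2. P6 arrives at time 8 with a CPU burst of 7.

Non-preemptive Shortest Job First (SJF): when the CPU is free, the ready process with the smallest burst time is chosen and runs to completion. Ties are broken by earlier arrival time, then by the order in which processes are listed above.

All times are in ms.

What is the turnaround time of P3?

27

Timeline: | idle 0-4 | P1 4-12 | P2 12-13 | P5 13-15 | P4 15-19 | P6 19-26 | P3 26-34 |
Completion: P1=12  P2=13  P3=34  P4=19  P5=15  P6=26
Turnaround(P3) = completion − arrival = 34 − 7 = 27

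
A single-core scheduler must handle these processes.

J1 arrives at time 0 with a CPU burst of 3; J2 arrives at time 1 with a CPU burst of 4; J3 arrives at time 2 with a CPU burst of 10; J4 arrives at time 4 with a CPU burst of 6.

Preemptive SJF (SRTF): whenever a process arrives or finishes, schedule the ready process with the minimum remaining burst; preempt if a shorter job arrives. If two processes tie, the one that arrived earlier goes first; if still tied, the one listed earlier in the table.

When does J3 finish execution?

Timeline: | J1 0-3 | J2 3-7 | J4 7-13 | J3 13-23 |
Completion: J1=3  J2=7  J3=23  J4=13

23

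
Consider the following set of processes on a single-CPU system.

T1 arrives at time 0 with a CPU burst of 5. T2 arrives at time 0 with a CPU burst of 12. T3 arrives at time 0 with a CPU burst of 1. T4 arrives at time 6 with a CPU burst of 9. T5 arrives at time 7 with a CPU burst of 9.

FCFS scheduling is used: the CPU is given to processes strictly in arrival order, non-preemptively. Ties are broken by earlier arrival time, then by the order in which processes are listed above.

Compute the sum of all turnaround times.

90

Timeline: | T1 0-5 | T2 5-17 | T3 17-18 | T4 18-27 | T5 27-36 |
Completion: T1=5  T2=17  T3=18  T4=27  T5=36
Turnaround (C−A): T1=5  T2=17  T3=18  T4=21  T5=29
Turnaround = completion − arrival: T1=5, T2=17, T3=18, T4=21, T5=29
Total turnaround = 5 + 17 + 18 + 21 + 29 = 90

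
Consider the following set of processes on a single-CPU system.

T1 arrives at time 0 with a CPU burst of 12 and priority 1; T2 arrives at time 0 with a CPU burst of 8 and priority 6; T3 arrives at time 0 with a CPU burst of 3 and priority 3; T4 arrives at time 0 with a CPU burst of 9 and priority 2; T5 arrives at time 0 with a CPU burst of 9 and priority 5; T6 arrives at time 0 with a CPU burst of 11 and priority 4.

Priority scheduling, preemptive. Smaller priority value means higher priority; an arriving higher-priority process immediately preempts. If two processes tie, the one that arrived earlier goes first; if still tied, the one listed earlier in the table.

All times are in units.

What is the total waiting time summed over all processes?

136

Schedule: | T1 0-12 | T4 12-21 | T3 21-24 | T6 24-35 | T5 35-44 | T2 44-52 |
Completion: T1=12  T2=52  T3=24  T4=21  T5=44  T6=35
Turnaround (C−A): T1=12  T2=52  T3=24  T4=21  T5=44  T6=35
Waiting = turnaround − burst: T1=0, T2=44, T3=21, T4=12, T5=35, T6=24
Total waiting = 0 + 44 + 21 + 12 + 35 + 24 = 136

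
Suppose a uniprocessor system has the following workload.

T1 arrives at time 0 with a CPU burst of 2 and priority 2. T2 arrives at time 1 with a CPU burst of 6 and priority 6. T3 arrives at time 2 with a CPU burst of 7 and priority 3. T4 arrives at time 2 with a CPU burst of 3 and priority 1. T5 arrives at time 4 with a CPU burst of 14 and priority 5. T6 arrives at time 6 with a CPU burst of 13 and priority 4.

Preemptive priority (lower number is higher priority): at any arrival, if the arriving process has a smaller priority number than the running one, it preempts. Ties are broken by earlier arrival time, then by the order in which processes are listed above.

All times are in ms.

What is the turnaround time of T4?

Schedule: | T1 0-2 | T4 2-5 | T3 5-12 | T6 12-25 | T5 25-39 | T2 39-45 |
Completion: T1=2  T2=45  T3=12  T4=5  T5=39  T6=25
Turnaround(T4) = completion − arrival = 5 − 2 = 3

3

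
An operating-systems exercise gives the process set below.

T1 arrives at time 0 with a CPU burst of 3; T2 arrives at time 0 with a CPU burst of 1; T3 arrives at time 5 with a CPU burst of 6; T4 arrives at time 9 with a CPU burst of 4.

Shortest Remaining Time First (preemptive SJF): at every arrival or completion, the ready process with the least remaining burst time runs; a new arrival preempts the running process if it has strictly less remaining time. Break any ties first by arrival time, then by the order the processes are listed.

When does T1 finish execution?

Timeline: | T2 0-1 | T1 1-4 | idle 4-5 | T3 5-11 | T4 11-15 |
Completion: T1=4  T2=1  T3=11  T4=15

4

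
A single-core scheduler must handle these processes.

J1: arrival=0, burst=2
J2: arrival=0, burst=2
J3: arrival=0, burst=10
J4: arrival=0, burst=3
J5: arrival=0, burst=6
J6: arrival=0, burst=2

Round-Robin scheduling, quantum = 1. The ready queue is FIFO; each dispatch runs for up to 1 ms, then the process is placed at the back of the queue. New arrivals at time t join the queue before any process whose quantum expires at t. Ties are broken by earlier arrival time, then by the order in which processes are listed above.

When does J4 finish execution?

14

Timeline: | J1 0-1 | J2 1-2 | J3 2-3 | J4 3-4 | J5 4-5 | J6 5-6 | J1 6-7 | J2 7-8 | J3 8-9 | J4 9-10 | J5 10-11 | J6 11-12 | J3 12-13 | J4 13-14 | J5 14-15 | J3 15-16 | J5 16-17 | J3 17-18 | J5 18-19 | J3 19-20 | J5 20-21 | J3 21-25 |
Completion: J1=7  J2=8  J3=25  J4=14  J5=21  J6=12
Turnaround (C−A): J1=7  J2=8  J3=25  J4=14  J5=21  J6=12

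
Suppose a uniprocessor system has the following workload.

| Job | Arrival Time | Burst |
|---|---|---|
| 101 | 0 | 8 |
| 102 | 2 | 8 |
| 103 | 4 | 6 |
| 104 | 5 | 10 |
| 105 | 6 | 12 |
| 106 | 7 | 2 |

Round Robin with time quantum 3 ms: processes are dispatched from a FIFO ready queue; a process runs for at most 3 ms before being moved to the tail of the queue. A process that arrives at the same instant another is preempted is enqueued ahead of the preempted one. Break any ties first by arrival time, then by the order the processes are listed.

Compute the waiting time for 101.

17

Gantt: | 101 0-3 | 102 3-6 | 101 6-9 | 103 9-12 | 104 12-15 | 105 15-18 | 102 18-21 | 106 21-23 | 101 23-25 | 103 25-28 | 104 28-31 | 105 31-34 | 102 34-36 | 104 36-39 | 105 39-42 | 104 42-43 | 105 43-46 |
Completion: 101=25  102=36  103=28  104=43  105=46  106=23
Waiting(101) = turnaround − burst = 25 − 8 = 17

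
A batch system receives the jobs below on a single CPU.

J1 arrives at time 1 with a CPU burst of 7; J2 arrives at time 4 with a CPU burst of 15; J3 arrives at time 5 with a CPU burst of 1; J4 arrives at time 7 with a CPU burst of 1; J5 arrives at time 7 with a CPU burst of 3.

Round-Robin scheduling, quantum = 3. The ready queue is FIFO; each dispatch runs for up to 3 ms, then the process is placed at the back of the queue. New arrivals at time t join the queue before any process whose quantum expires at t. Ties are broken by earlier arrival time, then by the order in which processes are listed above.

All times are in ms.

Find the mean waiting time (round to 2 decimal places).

Timeline: | idle 0-1 | J1 1-4 | J2 4-7 | J1 7-10 | J3 10-11 | J4 11-12 | J5 12-15 | J2 15-18 | J1 18-19 | J2 19-28 |
Completion: J1=19  J2=28  J3=11  J4=12  J5=15
Waiting times: J1=11, J2=9, J3=5, J4=4, J5=5
Average waiting = (11+9+5+4+5) / 5 = 34/5 = 6.80

6.80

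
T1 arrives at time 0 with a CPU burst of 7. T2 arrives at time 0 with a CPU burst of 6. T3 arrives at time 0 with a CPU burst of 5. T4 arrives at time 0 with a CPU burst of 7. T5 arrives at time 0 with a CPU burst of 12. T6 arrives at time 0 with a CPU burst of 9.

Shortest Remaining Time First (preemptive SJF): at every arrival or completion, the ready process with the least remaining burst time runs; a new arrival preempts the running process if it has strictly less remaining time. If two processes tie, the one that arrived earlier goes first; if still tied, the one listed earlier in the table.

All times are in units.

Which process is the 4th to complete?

Schedule: | T3 0-5 | T2 5-11 | T1 11-18 | T4 18-25 | T6 25-34 | T5 34-46 |
Completion: T1=18  T2=11  T3=5  T4=25  T5=46  T6=34
Finish order: T3 → T2 → T1 → T4 → T6 → T5

T4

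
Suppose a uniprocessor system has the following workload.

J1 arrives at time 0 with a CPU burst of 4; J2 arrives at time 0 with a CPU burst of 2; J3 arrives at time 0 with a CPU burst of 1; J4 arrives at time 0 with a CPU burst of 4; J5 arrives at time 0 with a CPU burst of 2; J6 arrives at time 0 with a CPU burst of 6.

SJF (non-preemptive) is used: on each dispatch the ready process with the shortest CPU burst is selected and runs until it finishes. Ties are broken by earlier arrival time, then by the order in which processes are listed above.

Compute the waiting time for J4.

9

Timeline: | J3 0-1 | J2 1-3 | J5 3-5 | J1 5-9 | J4 9-13 | J6 13-19 |
Completion: J1=9  J2=3  J3=1  J4=13  J5=5  J6=19
Turnaround (C−A): J1=9  J2=3  J3=1  J4=13  J5=5  J6=19
Waiting(J4) = turnaround − burst = 13 − 4 = 9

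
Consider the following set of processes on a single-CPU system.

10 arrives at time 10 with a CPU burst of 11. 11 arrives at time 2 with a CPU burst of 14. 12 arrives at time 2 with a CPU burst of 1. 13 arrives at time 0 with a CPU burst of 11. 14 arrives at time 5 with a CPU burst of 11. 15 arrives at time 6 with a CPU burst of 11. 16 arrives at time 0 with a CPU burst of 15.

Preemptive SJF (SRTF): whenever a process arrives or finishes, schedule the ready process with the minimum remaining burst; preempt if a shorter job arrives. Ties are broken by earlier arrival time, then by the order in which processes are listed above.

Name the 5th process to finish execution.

Gantt: | 13 0-2 | 12 2-3 | 13 3-12 | 14 12-23 | 15 23-34 | 10 34-45 | 11 45-59 | 16 59-74 |
Completion: 10=45  11=59  12=3  13=12  14=23  15=34  16=74
Turnaround (C−A): 10=35  11=57  12=1  13=12  14=18  15=28  16=74
Finish order: 12 → 13 → 14 → 15 → 10 → 11 → 16

10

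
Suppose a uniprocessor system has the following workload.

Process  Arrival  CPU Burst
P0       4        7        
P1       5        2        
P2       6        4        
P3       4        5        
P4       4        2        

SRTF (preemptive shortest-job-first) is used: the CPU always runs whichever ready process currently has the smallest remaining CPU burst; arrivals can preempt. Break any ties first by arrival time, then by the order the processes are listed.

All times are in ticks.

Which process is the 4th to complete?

Schedule: | idle 0-4 | P4 4-6 | P1 6-8 | P2 8-12 | P3 12-17 | P0 17-24 |
Completion: P0=24  P1=8  P2=12  P3=17  P4=6
Turnaround (C−A): P0=20  P1=3  P2=6  P3=13  P4=2
Finish order: P4 → P1 → P2 → P3 → P0

P3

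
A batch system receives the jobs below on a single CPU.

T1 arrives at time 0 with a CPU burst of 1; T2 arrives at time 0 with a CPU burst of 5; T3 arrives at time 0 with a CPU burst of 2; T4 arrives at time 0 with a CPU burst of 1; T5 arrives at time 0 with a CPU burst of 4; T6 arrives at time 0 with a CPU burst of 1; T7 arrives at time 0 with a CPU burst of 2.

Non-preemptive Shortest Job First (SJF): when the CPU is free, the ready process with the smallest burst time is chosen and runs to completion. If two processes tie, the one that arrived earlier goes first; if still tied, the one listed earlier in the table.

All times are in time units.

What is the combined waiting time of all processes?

Gantt: | T1 0-1 | T4 1-2 | T6 2-3 | T3 3-5 | T7 5-7 | T5 7-11 | T2 11-16 |
Completion: T1=1  T2=16  T3=5  T4=2  T5=11  T6=3  T7=7
Turnaround (C−A): T1=1  T2=16  T3=5  T4=2  T5=11  T6=3  T7=7
Waiting = turnaround − burst: T1=0, T2=11, T3=3, T4=1, T5=7, T6=2, T7=5
Total waiting = 0 + 11 + 3 + 1 + 7 + 2 + 5 = 29

29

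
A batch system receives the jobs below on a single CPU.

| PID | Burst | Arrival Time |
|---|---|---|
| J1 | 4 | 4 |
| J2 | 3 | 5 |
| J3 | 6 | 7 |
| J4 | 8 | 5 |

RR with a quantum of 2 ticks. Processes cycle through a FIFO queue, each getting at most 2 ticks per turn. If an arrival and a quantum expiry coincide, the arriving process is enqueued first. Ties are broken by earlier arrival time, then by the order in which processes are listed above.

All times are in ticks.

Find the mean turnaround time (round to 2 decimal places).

Schedule: | idle 0-4 | J1 4-6 | J2 6-8 | J4 8-10 | J1 10-12 | J3 12-14 | J2 14-15 | J4 15-17 | J3 17-19 | J4 19-21 | J3 21-23 | J4 23-25 |
Completion: J1=12  J2=15  J3=23  J4=25
Turnaround (C−A): J1=8  J2=10  J3=16  J4=20
Turnaround times: J1=8, J2=10, J3=16, J4=20
Average turnaround = (8+10+16+20) / 4 = 54/4 = 13.50

13.50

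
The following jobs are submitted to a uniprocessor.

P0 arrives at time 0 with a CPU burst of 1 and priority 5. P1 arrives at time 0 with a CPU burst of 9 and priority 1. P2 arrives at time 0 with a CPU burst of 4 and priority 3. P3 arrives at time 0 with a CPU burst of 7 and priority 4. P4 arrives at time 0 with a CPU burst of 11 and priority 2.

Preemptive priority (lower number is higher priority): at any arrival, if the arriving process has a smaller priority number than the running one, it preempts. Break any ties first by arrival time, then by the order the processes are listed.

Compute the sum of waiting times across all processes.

Gantt: | P1 0-9 | P4 9-20 | P2 20-24 | P3 24-31 | P0 31-32 |
Completion: P0=32  P1=9  P2=24  P3=31  P4=20
Turnaround (C−A): P0=32  P1=9  P2=24  P3=31  P4=20
Waiting = turnaround − burst: P0=31, P1=0, P2=20, P3=24, P4=9
Total waiting = 31 + 0 + 20 + 24 + 9 = 84

84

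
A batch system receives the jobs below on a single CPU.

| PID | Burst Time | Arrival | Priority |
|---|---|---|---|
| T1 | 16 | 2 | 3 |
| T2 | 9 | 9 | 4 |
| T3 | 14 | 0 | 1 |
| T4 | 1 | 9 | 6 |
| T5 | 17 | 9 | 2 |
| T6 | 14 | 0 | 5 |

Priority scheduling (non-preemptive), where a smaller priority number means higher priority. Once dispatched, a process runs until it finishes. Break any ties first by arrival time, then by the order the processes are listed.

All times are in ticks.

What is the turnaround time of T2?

47

Timeline: | T3 0-14 | T5 14-31 | T1 31-47 | T2 47-56 | T6 56-70 | T4 70-71 |
Completion: T1=47  T2=56  T3=14  T4=71  T5=31  T6=70
Turnaround (C−A): T1=45  T2=47  T3=14  T4=62  T5=22  T6=70
Turnaround(T2) = completion − arrival = 56 − 9 = 47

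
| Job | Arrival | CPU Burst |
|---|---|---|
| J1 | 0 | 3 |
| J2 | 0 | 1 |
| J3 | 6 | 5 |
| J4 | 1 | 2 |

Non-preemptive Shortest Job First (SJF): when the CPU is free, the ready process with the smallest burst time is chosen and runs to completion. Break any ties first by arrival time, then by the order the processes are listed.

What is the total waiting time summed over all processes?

Gantt: | J2 0-1 | J4 1-3 | J1 3-6 | J3 6-11 |
Completion: J1=6  J2=1  J3=11  J4=3
Turnaround (C−A): J1=6  J2=1  J3=5  J4=2
Waiting = turnaround − burst: J1=3, J2=0, J3=0, J4=0
Total waiting = 3 + 0 + 0 + 0 = 3

3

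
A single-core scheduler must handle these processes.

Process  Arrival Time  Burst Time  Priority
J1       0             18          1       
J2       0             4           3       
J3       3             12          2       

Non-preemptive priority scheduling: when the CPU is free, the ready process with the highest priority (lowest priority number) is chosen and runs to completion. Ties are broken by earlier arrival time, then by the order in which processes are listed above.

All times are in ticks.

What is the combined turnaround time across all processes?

Schedule: | J1 0-18 | J3 18-30 | J2 30-34 |
Completion: J1=18  J2=34  J3=30
Turnaround = completion − arrival: J1=18, J2=34, J3=27
Total turnaround = 18 + 34 + 27 = 79

79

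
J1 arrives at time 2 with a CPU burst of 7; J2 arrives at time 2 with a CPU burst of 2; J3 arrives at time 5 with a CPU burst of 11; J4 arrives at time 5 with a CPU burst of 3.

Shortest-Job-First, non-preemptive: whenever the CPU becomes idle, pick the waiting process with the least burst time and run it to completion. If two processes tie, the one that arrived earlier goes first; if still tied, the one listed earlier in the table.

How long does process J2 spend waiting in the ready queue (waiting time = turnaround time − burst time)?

0

Gantt: | idle 0-2 | J2 2-4 | J1 4-11 | J4 11-14 | J3 14-25 |
Completion: J1=11  J2=4  J3=25  J4=14
Waiting(J2) = turnaround − burst = 2 − 2 = 0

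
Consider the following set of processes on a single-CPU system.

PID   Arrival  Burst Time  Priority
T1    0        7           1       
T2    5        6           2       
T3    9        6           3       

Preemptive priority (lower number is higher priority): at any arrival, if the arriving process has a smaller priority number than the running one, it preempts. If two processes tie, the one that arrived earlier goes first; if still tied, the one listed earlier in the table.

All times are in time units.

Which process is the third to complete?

Schedule: | T1 0-7 | T2 7-13 | T3 13-19 |
Completion: T1=7  T2=13  T3=19
Finish order: T1 → T2 → T3

T3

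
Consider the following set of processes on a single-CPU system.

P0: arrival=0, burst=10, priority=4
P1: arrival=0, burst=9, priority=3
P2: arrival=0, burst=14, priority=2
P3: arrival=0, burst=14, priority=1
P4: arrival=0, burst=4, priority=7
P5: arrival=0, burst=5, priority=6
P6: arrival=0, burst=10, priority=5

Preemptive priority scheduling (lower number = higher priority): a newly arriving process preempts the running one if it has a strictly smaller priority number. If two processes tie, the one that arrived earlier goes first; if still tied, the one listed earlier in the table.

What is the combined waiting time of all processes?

245

Timeline: | P3 0-14 | P2 14-28 | P1 28-37 | P0 37-47 | P6 47-57 | P5 57-62 | P4 62-66 |
Completion: P0=47  P1=37  P2=28  P3=14  P4=66  P5=62  P6=57
Waiting = turnaround − burst: P0=37, P1=28, P2=14, P3=0, P4=62, P5=57, P6=47
Total waiting = 37 + 28 + 14 + 0 + 62 + 57 + 47 = 245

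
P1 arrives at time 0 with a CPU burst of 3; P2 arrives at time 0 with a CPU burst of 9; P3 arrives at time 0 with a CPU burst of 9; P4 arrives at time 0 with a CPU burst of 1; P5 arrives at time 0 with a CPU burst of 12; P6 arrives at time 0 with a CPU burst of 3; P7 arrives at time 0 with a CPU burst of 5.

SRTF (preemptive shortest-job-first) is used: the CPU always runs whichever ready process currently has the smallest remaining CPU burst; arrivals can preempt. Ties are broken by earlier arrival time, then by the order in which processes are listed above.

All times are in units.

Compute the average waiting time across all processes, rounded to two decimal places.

10.71

Timeline: | P4 0-1 | P1 1-4 | P6 4-7 | P7 7-12 | P2 12-21 | P3 21-30 | P5 30-42 |
Completion: P1=4  P2=21  P3=30  P4=1  P5=42  P6=7  P7=12
Turnaround (C−A): P1=4  P2=21  P3=30  P4=1  P5=42  P6=7  P7=12
Waiting times: P1=1, P2=12, P3=21, P4=0, P5=30, P6=4, P7=7
Average waiting = (1+12+21+0+30+4+7) / 7 = 75/7 = 10.71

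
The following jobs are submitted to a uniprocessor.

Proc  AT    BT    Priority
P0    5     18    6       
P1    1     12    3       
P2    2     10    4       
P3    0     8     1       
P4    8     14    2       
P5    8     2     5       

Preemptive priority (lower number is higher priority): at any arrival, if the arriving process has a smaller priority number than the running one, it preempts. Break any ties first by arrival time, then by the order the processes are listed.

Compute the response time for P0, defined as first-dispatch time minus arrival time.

41

Gantt: | P3 0-8 | P4 8-22 | P1 22-34 | P2 34-44 | P5 44-46 | P0 46-64 |
Completion: P0=64  P1=34  P2=44  P3=8  P4=22  P5=46
Turnaround (C−A): P0=59  P1=33  P2=42  P3=8  P4=14  P5=38
Response(P0) = first start − arrival = 46 − 5 = 41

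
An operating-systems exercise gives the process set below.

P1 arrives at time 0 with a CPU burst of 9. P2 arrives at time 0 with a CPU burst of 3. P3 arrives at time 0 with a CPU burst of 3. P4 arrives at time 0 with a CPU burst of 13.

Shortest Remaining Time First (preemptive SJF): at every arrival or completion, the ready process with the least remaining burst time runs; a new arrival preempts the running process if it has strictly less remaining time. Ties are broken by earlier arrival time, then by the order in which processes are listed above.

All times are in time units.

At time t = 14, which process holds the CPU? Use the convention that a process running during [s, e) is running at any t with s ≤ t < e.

P1

Gantt: | P2 0-3 | P3 3-6 | P1 6-15 | P4 15-28 |
Completion: P1=15  P2=3  P3=6  P4=28
Turnaround (C−A): P1=15  P2=3  P3=6  P4=28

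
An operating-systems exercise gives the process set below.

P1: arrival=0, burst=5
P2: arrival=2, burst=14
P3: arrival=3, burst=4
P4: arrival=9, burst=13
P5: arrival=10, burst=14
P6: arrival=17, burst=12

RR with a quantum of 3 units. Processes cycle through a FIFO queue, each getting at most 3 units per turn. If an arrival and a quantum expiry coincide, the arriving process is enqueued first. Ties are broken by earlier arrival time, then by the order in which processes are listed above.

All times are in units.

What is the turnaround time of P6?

42

Gantt: | P1 0-3 | P2 3-6 | P3 6-9 | P1 9-11 | P2 11-14 | P4 14-17 | P3 17-18 | P5 18-21 | P2 21-24 | P6 24-27 | P4 27-30 | P5 30-33 | P2 33-36 | P6 36-39 | P4 39-42 | P5 42-45 | P2 45-47 | P6 47-50 | P4 50-53 | P5 53-56 | P6 56-59 | P4 59-60 | P5 60-62 |
Completion: P1=11  P2=47  P3=18  P4=60  P5=62  P6=59
Turnaround(P6) = completion − arrival = 59 − 17 = 42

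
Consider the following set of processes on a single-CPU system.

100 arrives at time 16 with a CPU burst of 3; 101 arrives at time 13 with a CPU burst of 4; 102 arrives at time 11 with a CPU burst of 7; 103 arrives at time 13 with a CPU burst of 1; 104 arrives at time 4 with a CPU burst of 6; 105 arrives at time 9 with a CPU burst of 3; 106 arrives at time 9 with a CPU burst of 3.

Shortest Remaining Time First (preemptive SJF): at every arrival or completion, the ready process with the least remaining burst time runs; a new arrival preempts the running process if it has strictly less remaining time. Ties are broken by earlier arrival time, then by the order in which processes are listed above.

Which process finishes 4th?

Gantt: | idle 0-4 | 104 4-10 | 105 10-13 | 103 13-14 | 106 14-17 | 100 17-20 | 101 20-24 | 102 24-31 |
Completion: 100=20  101=24  102=31  103=14  104=10  105=13  106=17
Turnaround (C−A): 100=4  101=11  102=20  103=1  104=6  105=4  106=8
Finish order: 104 → 105 → 103 → 106 → 100 → 101 → 102

106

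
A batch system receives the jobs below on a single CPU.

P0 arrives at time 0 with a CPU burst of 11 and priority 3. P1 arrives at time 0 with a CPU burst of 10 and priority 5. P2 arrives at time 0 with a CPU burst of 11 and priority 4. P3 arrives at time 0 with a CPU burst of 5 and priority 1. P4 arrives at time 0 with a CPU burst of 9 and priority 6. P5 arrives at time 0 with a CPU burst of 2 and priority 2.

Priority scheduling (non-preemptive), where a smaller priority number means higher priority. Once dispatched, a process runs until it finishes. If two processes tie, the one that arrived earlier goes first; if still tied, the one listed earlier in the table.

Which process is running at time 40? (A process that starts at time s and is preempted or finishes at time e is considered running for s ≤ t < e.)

Schedule: | P3 0-5 | P5 5-7 | P0 7-18 | P2 18-29 | P1 29-39 | P4 39-48 |
Completion: P0=18  P1=39  P2=29  P3=5  P4=48  P5=7

P4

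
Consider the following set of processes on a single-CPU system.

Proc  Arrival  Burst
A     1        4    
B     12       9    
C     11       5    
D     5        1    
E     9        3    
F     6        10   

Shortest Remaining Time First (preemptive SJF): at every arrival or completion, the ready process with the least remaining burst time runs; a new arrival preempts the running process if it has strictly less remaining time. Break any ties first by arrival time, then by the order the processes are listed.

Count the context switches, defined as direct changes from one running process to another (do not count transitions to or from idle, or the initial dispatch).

Gantt: | idle 0-1 | A 1-5 | D 5-6 | F 6-9 | E 9-12 | C 12-17 | F 17-24 | B 24-33 |
Completion: A=5  B=33  C=17  D=6  E=12  F=24

6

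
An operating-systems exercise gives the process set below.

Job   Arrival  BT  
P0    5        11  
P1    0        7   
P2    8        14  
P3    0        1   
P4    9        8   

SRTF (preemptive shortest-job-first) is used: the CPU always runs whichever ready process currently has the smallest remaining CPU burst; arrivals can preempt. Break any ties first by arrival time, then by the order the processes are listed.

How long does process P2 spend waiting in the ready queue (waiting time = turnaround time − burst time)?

19

Gantt: | P3 0-1 | P1 1-8 | P0 8-9 | P4 9-17 | P0 17-27 | P2 27-41 |
Completion: P0=27  P1=8  P2=41  P3=1  P4=17
Turnaround (C−A): P0=22  P1=8  P2=33  P3=1  P4=8
Waiting(P2) = turnaround − burst = 33 − 14 = 19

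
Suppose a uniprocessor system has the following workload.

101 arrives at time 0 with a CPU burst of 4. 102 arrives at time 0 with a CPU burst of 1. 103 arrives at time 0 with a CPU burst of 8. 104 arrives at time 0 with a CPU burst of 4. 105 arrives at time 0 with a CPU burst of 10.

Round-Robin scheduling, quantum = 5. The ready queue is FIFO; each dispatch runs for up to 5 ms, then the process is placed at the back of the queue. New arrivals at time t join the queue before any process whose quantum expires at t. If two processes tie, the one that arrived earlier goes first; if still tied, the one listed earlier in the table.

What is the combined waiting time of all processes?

Timeline: | 101 0-4 | 102 4-5 | 103 5-10 | 104 10-14 | 105 14-19 | 103 19-22 | 105 22-27 |
Completion: 101=4  102=5  103=22  104=14  105=27
Waiting = turnaround − burst: 101=0, 102=4, 103=14, 104=10, 105=17
Total waiting = 0 + 4 + 14 + 10 + 17 = 45

45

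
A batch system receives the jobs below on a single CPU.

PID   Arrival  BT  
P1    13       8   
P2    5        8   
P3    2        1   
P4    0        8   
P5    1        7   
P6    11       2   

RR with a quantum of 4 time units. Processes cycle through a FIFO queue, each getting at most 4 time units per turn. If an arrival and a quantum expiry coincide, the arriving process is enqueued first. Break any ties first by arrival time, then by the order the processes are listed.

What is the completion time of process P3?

9

Gantt: | P4 0-4 | P5 4-8 | P3 8-9 | P4 9-13 | P2 13-17 | P5 17-20 | P6 20-22 | P1 22-26 | P2 26-30 | P1 30-34 |
Completion: P1=34  P2=30  P3=9  P4=13  P5=20  P6=22
Turnaround (C−A): P1=21  P2=25  P3=7  P4=13  P5=19  P6=11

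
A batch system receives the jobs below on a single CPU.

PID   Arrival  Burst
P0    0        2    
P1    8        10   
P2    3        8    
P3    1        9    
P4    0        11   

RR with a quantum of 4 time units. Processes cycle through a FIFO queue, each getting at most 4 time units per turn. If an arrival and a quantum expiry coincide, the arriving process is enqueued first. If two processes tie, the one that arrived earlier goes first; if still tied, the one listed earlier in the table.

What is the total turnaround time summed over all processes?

Schedule: | P0 0-2 | P4 2-6 | P3 6-10 | P2 10-14 | P4 14-18 | P1 18-22 | P3 22-26 | P2 26-30 | P4 30-33 | P1 33-37 | P3 37-38 | P1 38-40 |
Completion: P0=2  P1=40  P2=30  P3=38  P4=33
Turnaround (C−A): P0=2  P1=32  P2=27  P3=37  P4=33
Turnaround = completion − arrival: P0=2, P1=32, P2=27, P3=37, P4=33
Total turnaround = 2 + 32 + 27 + 37 + 33 = 131

131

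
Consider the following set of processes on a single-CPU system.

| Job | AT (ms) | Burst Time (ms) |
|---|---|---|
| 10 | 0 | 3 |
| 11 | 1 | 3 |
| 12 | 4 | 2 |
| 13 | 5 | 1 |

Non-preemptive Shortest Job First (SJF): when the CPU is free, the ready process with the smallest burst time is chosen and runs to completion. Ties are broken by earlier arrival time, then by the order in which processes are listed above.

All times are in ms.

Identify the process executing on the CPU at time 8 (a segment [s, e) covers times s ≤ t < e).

12

Schedule: | 10 0-3 | 11 3-6 | 13 6-7 | 12 7-9 |
Completion: 10=3  11=6  12=9  13=7
Turnaround (C−A): 10=3  11=5  12=5  13=2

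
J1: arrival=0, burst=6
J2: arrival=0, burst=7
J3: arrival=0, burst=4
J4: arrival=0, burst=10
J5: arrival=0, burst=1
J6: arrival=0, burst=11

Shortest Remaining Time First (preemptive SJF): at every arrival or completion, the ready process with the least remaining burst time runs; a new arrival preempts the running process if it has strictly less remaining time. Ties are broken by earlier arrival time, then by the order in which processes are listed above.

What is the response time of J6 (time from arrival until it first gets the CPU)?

28

Schedule: | J5 0-1 | J3 1-5 | J1 5-11 | J2 11-18 | J4 18-28 | J6 28-39 |
Completion: J1=11  J2=18  J3=5  J4=28  J5=1  J6=39
Response(J6) = first start − arrival = 28 − 0 = 28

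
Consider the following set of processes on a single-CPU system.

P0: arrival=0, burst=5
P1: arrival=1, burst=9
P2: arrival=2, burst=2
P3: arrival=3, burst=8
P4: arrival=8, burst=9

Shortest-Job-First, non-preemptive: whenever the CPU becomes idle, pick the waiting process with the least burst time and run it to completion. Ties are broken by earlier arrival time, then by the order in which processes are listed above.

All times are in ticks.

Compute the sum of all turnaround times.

70

Timeline: | P0 0-5 | P2 5-7 | P3 7-15 | P1 15-24 | P4 24-33 |
Completion: P0=5  P1=24  P2=7  P3=15  P4=33
Turnaround (C−A): P0=5  P1=23  P2=5  P3=12  P4=25
Turnaround = completion − arrival: P0=5, P1=23, P2=5, P3=12, P4=25
Total turnaround = 5 + 23 + 5 + 12 + 25 = 70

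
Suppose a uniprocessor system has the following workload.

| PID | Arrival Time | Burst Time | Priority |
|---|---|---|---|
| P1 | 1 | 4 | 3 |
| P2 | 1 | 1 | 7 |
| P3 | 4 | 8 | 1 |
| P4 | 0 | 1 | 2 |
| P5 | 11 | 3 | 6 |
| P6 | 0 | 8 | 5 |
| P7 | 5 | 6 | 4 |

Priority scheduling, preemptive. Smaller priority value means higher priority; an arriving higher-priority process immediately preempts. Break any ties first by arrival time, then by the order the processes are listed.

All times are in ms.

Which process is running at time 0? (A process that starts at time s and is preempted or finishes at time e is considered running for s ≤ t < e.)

Schedule: | P4 0-1 | P1 1-4 | P3 4-12 | P1 12-13 | P7 13-19 | P6 19-27 | P5 27-30 | P2 30-31 |
Completion: P1=13  P2=31  P3=12  P4=1  P5=30  P6=27  P7=19
Turnaround (C−A): P1=12  P2=30  P3=8  P4=1  P5=19  P6=27  P7=14

P4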